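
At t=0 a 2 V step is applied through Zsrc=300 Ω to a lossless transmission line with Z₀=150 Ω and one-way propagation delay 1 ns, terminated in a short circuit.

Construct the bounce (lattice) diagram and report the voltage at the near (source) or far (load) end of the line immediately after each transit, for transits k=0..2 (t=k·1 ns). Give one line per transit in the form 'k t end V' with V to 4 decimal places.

Γ_L=-1.000000, Γ_S=0.333333; launch V₁=2·150/450=0.666667
k=0 src: V=0.6667
k=1 load: inc=0.666667, refl=0.666667·-1.000000=-0.6667; V=0.000000+0.666667+-0.666667=0.0000
k=2 src: inc=-0.666667, refl=-0.666667·0.333333=-0.2222; V=0.666667+-0.666667+-0.222222=-0.2222

0 0 source 0.6667
1 1 load 0.0000
2 2 source -0.2222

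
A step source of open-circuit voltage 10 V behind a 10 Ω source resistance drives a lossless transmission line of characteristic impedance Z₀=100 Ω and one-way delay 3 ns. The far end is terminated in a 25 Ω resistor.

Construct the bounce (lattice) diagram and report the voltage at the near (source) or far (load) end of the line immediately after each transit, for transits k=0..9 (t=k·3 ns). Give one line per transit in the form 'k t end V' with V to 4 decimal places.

Γ_L=-0.600000, Γ_S=-0.818182; launch V₁=10·100/110=9.090909
k=0 src: V=9.0909
k=1 load: inc=9.090909, refl=9.090909·-0.600000=-5.4545; V=0.000000+9.090909+-5.454545=3.6364
k=2 src: inc=-5.454545, refl=-5.454545·-0.818182=4.4628; V=9.090909+-5.454545+4.462810=8.0992
k=3 load: inc=4.462810, refl=4.462810·-0.600000=-2.6777; V=3.636364+4.462810+-2.677686=5.4215
k=4 src: inc=-2.677686, refl=-2.677686·-0.818182=2.1908; V=8.099174+-2.677686+2.190834=7.6123
k=5 load: inc=2.190834, refl=2.190834·-0.600000=-1.3145; V=5.421488+2.190834+-1.314500=6.2978
k=6 src: inc=-1.314500, refl=-1.314500·-0.818182=1.0755; V=7.612322+-1.314500+1.075500=7.3733
k=7 load: inc=1.075500, refl=1.075500·-0.600000=-0.6453; V=6.297821+1.075500+-0.645300=6.7280
k=8 src: inc=-0.645300, refl=-0.645300·-0.818182=0.5280; V=7.373321+-0.645300+0.527973=7.2560
k=9 load: inc=0.527973, refl=0.527973·-0.600000=-0.3168; V=6.728021+0.527973+-0.316784=6.9392

0 0 source 9.0909
1 3 load 3.6364
2 6 source 8.0992
3 9 load 5.4215
4 12 source 7.6123
5 15 load 6.2978
6 18 source 7.3733
7 21 load 6.7280
8 24 source 7.2560
9 27 load 6.9392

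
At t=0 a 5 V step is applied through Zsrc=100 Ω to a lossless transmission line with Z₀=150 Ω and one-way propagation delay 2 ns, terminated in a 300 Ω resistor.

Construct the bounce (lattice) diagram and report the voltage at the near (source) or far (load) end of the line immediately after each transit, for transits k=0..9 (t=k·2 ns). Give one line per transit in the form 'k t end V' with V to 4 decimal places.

0 0 source 3.0000
1 2 load 4.0000
2 4 source 3.8000
3 6 load 3.7333
4 8 source 3.7467
5 10 load 3.7511
6 12 source 3.7502
7 14 load 3.7499
8 16 source 3.7500
9 18 load 3.7500

Γ_L=0.333333, Γ_S=-0.200000; launch V₁=5·150/250=3.000000
k=0 src: V=3.0000
k=1 load: inc=3.000000, refl=3.000000·0.333333=1.0000; V=0.000000+3.000000+1.000000=4.0000
k=2 src: inc=1.000000, refl=1.000000·-0.200000=-0.2000; V=3.000000+1.000000+-0.200000=3.8000
k=3 load: inc=-0.200000, refl=-0.200000·0.333333=-0.0667; V=4.000000+-0.200000+-0.066667=3.7333
k=4 src: inc=-0.066667, refl=-0.066667·-0.200000=0.0133; V=3.800000+-0.066667+0.013333=3.7467
k=5 load: inc=0.013333, refl=0.013333·0.333333=0.0044; V=3.733333+0.013333+0.004444=3.7511
k=6 src: inc=0.004444, refl=0.004444·-0.200000=-0.0009; V=3.746667+0.004444+-0.000889=3.7502
k=7 load: inc=-0.000889, refl=-0.000889·0.333333=-0.0003; V=3.751111+-0.000889+-0.000296=3.7499
k=8 src: inc=-0.000296, refl=-0.000296·-0.200000=0.0001; V=3.750222+-0.000296+0.000059=3.7500
k=9 load: inc=0.000059, refl=0.000059·0.333333=0.0000; V=3.749926+0.000059+0.000020=3.7500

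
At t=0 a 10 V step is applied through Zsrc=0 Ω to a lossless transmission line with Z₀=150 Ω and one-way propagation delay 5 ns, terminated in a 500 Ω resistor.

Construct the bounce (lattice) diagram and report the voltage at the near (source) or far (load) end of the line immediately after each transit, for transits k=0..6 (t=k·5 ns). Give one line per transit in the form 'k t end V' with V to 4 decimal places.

Γ_L=0.538462, Γ_S=-1.000000; launch V₁=10·150/150=10.000000
k=0 src: V=10.0000
k=1 load: inc=10.000000, refl=10.000000·0.538462=5.3846; V=0.000000+10.000000+5.384615=15.3846
k=2 src: inc=5.384615, refl=5.384615·-1.000000=-5.3846; V=10.000000+5.384615+-5.384615=10.0000
k=3 load: inc=-5.384615, refl=-5.384615·0.538462=-2.8994; V=15.384615+-5.384615+-2.899408=7.1006
k=4 src: inc=-2.899408, refl=-2.899408·-1.000000=2.8994; V=10.000000+-2.899408+2.899408=10.0000
k=5 load: inc=2.899408, refl=2.899408·0.538462=1.5612; V=7.100592+2.899408+1.561220=11.5612
k=6 src: inc=1.561220, refl=1.561220·-1.000000=-1.5612; V=10.000000+1.561220+-1.561220=10.0000

0 0 source 10.0000
1 5 load 15.3846
2 10 source 10.0000
3 15 load 7.1006
4 20 source 10.0000
5 25 load 11.5612
6 30 source 10.0000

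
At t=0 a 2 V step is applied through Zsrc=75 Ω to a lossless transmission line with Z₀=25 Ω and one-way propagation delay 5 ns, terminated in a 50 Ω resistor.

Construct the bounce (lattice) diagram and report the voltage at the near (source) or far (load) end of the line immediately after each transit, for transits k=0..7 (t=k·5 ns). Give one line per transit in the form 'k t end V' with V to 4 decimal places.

Γ_L=0.333333, Γ_S=0.500000; launch V₁=2·25/100=0.500000
k=0 src: V=0.5000
k=1 load: inc=0.500000, refl=0.500000·0.333333=0.1667; V=0.000000+0.500000+0.166667=0.6667
k=2 src: inc=0.166667, refl=0.166667·0.500000=0.0833; V=0.500000+0.166667+0.083333=0.7500
k=3 load: inc=0.083333, refl=0.083333·0.333333=0.0278; V=0.666667+0.083333+0.027778=0.7778
k=4 src: inc=0.027778, refl=0.027778·0.500000=0.0139; V=0.750000+0.027778+0.013889=0.7917
k=5 load: inc=0.013889, refl=0.013889·0.333333=0.0046; V=0.777778+0.013889+0.004630=0.7963
k=6 src: inc=0.004630, refl=0.004630·0.500000=0.0023; V=0.791667+0.004630+0.002315=0.7986
k=7 load: inc=0.002315, refl=0.002315·0.333333=0.0008; V=0.796296+0.002315+0.000772=0.7994

0 0 source 0.5000
1 5 load 0.6667
2 10 source 0.7500
3 15 load 0.7778
4 20 source 0.7917
5 25 load 0.7963
6 30 source 0.7986
7 35 load 0.7994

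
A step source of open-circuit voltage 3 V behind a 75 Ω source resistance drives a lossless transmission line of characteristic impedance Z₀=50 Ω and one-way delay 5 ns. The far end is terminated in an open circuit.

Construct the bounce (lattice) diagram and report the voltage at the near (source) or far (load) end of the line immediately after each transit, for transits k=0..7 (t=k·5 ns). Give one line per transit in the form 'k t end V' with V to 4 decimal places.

0 0 source 1.2000
1 5 load 2.4000
2 10 source 2.6400
3 15 load 2.8800
4 20 source 2.9280
5 25 load 2.9760
6 30 source 2.9856
7 35 load 2.9952

Γ_L=1.000000, Γ_S=0.200000; launch V₁=3·50/125=1.200000
k=0 src: V=1.2000
k=1 load: inc=1.200000, refl=1.200000·1.000000=1.2000; V=0.000000+1.200000+1.200000=2.4000
k=2 src: inc=1.200000, refl=1.200000·0.200000=0.2400; V=1.200000+1.200000+0.240000=2.6400
k=3 load: inc=0.240000, refl=0.240000·1.000000=0.2400; V=2.400000+0.240000+0.240000=2.8800
k=4 src: inc=0.240000, refl=0.240000·0.200000=0.0480; V=2.640000+0.240000+0.048000=2.9280
k=5 load: inc=0.048000, refl=0.048000·1.000000=0.0480; V=2.880000+0.048000+0.048000=2.9760
k=6 src: inc=0.048000, refl=0.048000·0.200000=0.0096; V=2.928000+0.048000+0.009600=2.9856
k=7 load: inc=0.009600, refl=0.009600·1.000000=0.0096; V=2.976000+0.009600+0.009600=2.9952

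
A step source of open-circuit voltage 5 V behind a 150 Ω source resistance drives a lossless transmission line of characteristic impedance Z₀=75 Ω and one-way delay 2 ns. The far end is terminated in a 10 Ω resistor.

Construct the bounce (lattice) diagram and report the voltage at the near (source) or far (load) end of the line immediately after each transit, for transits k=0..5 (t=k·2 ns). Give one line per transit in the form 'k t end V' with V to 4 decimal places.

Γ_L=-0.764706, Γ_S=0.333333; launch V₁=5·75/225=1.666667
k=0 src: V=1.6667
k=1 load: inc=1.666667, refl=1.666667·-0.764706=-1.2745; V=0.000000+1.666667+-1.274510=0.3922
k=2 src: inc=-1.274510, refl=-1.274510·0.333333=-0.4248; V=1.666667+-1.274510+-0.424837=-0.0327
k=3 load: inc=-0.424837, refl=-0.424837·-0.764706=0.3249; V=0.392157+-0.424837+0.324875=0.2922
k=4 src: inc=0.324875, refl=0.324875·0.333333=0.1083; V=-0.032680+0.324875+0.108292=0.4005
k=5 load: inc=0.108292, refl=0.108292·-0.764706=-0.0828; V=0.292195+0.108292+-0.082811=0.3177

0 0 source 1.6667
1 2 load 0.3922
2 4 source -0.0327
3 6 load 0.2922
4 8 source 0.4005
5 10 load 0.3177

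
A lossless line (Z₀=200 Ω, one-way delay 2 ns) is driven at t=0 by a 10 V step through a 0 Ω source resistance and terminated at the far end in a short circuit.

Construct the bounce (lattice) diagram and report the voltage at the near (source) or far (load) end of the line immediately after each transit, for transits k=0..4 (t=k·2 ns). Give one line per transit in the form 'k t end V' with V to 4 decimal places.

Γ_L=-1.000000, Γ_S=-1.000000; launch V₁=10·200/200=10.000000
k=0 src: V=10.0000
k=1 load: inc=10.000000, refl=10.000000·-1.000000=-10.0000; V=0.000000+10.000000+-10.000000=0.0000
k=2 src: inc=-10.000000, refl=-10.000000·-1.000000=10.0000; V=10.000000+-10.000000+10.000000=10.0000
k=3 load: inc=10.000000, refl=10.000000·-1.000000=-10.0000; V=0.000000+10.000000+-10.000000=0.0000
k=4 src: inc=-10.000000, refl=-10.000000·-1.000000=10.0000; V=10.000000+-10.000000+10.000000=10.0000

0 0 source 10.0000
1 2 load 0.0000
2 4 source 10.0000
3 6 load 0.0000
4 8 source 10.0000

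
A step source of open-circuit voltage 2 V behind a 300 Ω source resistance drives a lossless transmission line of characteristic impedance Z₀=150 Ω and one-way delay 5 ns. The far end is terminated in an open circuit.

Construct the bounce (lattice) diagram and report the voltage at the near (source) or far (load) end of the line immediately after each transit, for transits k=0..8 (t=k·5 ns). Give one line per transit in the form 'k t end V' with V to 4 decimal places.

0 0 source 0.6667
1 5 load 1.3333
2 10 source 1.5556
3 15 load 1.7778
4 20 source 1.8519
5 25 load 1.9259
6 30 source 1.9506
7 35 load 1.9753
8 40 source 1.9835

Γ_L=1.000000, Γ_S=0.333333; launch V₁=2·150/450=0.666667
k=0 src: V=0.6667
k=1 load: inc=0.666667, refl=0.666667·1.000000=0.6667; V=0.000000+0.666667+0.666667=1.3333
k=2 src: inc=0.666667, refl=0.666667·0.333333=0.2222; V=0.666667+0.666667+0.222222=1.5556
k=3 load: inc=0.222222, refl=0.222222·1.000000=0.2222; V=1.333333+0.222222+0.222222=1.7778
k=4 src: inc=0.222222, refl=0.222222·0.333333=0.0741; V=1.555556+0.222222+0.074074=1.8519
k=5 load: inc=0.074074, refl=0.074074·1.000000=0.0741; V=1.777778+0.074074+0.074074=1.9259
k=6 src: inc=0.074074, refl=0.074074·0.333333=0.0247; V=1.851852+0.074074+0.024691=1.9506
k=7 load: inc=0.024691, refl=0.024691·1.000000=0.0247; V=1.925926+0.024691+0.024691=1.9753
k=8 src: inc=0.024691, refl=0.024691·0.333333=0.0082; V=1.950617+0.024691+0.008230=1.9835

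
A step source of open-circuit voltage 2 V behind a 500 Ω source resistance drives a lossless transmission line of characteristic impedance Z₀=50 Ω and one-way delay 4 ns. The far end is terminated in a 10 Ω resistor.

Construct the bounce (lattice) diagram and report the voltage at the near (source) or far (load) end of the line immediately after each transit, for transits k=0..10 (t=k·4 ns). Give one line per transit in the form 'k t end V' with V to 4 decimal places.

0 0 source 0.1818
1 4 load 0.0606
2 8 source -0.0386
3 12 load 0.0275
4 16 source 0.0816
5 20 load 0.0456
6 24 source 0.0161
7 28 load 0.0357
8 32 source 0.0518
9 36 load 0.0411
10 40 source 0.0323

Γ_L=-0.666667, Γ_S=0.818182; launch V₁=2·50/550=0.181818
k=0 src: V=0.1818
k=1 load: inc=0.181818, refl=0.181818·-0.666667=-0.1212; V=0.000000+0.181818+-0.121212=0.0606
k=2 src: inc=-0.121212, refl=-0.121212·0.818182=-0.0992; V=0.181818+-0.121212+-0.099174=-0.0386
k=3 load: inc=-0.099174, refl=-0.099174·-0.666667=0.0661; V=0.060606+-0.099174+0.066116=0.0275
k=4 src: inc=0.066116, refl=0.066116·0.818182=0.0541; V=-0.038567+0.066116+0.054095=0.0816
k=5 load: inc=0.054095, refl=0.054095·-0.666667=-0.0361; V=0.027548+0.054095+-0.036063=0.0456
k=6 src: inc=-0.036063, refl=-0.036063·0.818182=-0.0295; V=0.081643+-0.036063+-0.029506=0.0161
k=7 load: inc=-0.029506, refl=-0.029506·-0.666667=0.0197; V=0.045580+-0.029506+0.019671=0.0357
k=8 src: inc=0.019671, refl=0.019671·0.818182=0.0161; V=0.016074+0.019671+0.016094=0.0518
k=9 load: inc=0.016094, refl=0.016094·-0.666667=-0.0107; V=0.035744+0.016094+-0.010730=0.0411
k=10 src: inc=-0.010730, refl=-0.010730·0.818182=-0.0088; V=0.051839+-0.010730+-0.008779=0.0323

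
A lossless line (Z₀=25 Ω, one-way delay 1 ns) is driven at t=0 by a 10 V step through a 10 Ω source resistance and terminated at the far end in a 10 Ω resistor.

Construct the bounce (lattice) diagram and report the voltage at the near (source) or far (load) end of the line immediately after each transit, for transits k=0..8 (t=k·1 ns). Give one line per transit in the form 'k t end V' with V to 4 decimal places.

0 0 source 7.1429
1 1 load 4.0816
2 2 source 5.3936
3 3 load 4.8313
4 4 source 5.0723
5 5 load 4.9690
6 6 source 5.0133
7 7 load 4.9943
8 8 source 5.0024

Γ_L=-0.428571, Γ_S=-0.428571; launch V₁=10·25/35=7.142857
k=0 src: V=7.1429
k=1 load: inc=7.142857, refl=7.142857·-0.428571=-3.0612; V=0.000000+7.142857+-3.061224=4.0816
k=2 src: inc=-3.061224, refl=-3.061224·-0.428571=1.3120; V=7.142857+-3.061224+1.311953=5.3936
k=3 load: inc=1.311953, refl=1.311953·-0.428571=-0.5623; V=4.081633+1.311953+-0.562266=4.8313
k=4 src: inc=-0.562266, refl=-0.562266·-0.428571=0.2410; V=5.393586+-0.562266+0.240971=5.0723
k=5 load: inc=0.240971, refl=0.240971·-0.428571=-0.1033; V=4.831320+0.240971+-0.103273=4.9690
k=6 src: inc=-0.103273, refl=-0.103273·-0.428571=0.0443; V=5.072291+-0.103273+0.044260=5.0133
k=7 load: inc=0.044260, refl=0.044260·-0.428571=-0.0190; V=4.969018+0.044260+-0.018969=4.9943
k=8 src: inc=-0.018969, refl=-0.018969·-0.428571=0.0081; V=5.013278+-0.018969+0.008129=5.0024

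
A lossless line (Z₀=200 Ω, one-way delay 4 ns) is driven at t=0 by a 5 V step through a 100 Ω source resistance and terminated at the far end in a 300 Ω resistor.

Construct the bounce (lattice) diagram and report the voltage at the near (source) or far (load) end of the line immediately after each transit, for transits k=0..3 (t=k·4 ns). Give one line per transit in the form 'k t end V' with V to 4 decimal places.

0 0 source 3.3333
1 4 load 4.0000
2 8 source 3.7778
3 12 load 3.7333

Γ_L=0.200000, Γ_S=-0.333333; launch V₁=5·200/300=3.333333
k=0 src: V=3.3333
k=1 load: inc=3.333333, refl=3.333333·0.200000=0.6667; V=0.000000+3.333333+0.666667=4.0000
k=2 src: inc=0.666667, refl=0.666667·-0.333333=-0.2222; V=3.333333+0.666667+-0.222222=3.7778
k=3 load: inc=-0.222222, refl=-0.222222·0.200000=-0.0444; V=4.000000+-0.222222+-0.044444=3.7333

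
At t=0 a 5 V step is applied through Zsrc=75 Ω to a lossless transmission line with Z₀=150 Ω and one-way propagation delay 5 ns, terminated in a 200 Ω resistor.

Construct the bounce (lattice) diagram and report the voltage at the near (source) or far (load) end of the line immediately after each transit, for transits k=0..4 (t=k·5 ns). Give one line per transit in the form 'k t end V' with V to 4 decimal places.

0 0 source 3.3333
1 5 load 3.8095
2 10 source 3.6508
3 15 load 3.6281
4 20 source 3.6357

Γ_L=0.142857, Γ_S=-0.333333; launch V₁=5·150/225=3.333333
k=0 src: V=3.3333
k=1 load: inc=3.333333, refl=3.333333·0.142857=0.4762; V=0.000000+3.333333+0.476190=3.8095
k=2 src: inc=0.476190, refl=0.476190·-0.333333=-0.1587; V=3.333333+0.476190+-0.158730=3.6508
k=3 load: inc=-0.158730, refl=-0.158730·0.142857=-0.0227; V=3.809524+-0.158730+-0.022676=3.6281
k=4 src: inc=-0.022676, refl=-0.022676·-0.333333=0.0076; V=3.650794+-0.022676+0.007559=3.6357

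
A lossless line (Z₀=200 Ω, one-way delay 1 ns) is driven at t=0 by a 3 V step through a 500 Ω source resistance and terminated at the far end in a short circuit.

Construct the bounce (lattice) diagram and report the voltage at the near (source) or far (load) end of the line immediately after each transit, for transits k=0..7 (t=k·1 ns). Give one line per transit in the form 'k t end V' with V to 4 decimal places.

0 0 source 0.8571
1 1 load 0.0000
2 2 source -0.3673
3 3 load 0.0000
4 4 source 0.1574
5 5 load 0.0000
6 6 source -0.0675
7 7 load 0.0000

Γ_L=-1.000000, Γ_S=0.428571; launch V₁=3·200/700=0.857143
k=0 src: V=0.8571
k=1 load: inc=0.857143, refl=0.857143·-1.000000=-0.8571; V=0.000000+0.857143+-0.857143=0.0000
k=2 src: inc=-0.857143, refl=-0.857143·0.428571=-0.3673; V=0.857143+-0.857143+-0.367347=-0.3673
k=3 load: inc=-0.367347, refl=-0.367347·-1.000000=0.3673; V=0.000000+-0.367347+0.367347=0.0000
k=4 src: inc=0.367347, refl=0.367347·0.428571=0.1574; V=-0.367347+0.367347+0.157434=0.1574
k=5 load: inc=0.157434, refl=0.157434·-1.000000=-0.1574; V=0.000000+0.157434+-0.157434=0.0000
k=6 src: inc=-0.157434, refl=-0.157434·0.428571=-0.0675; V=0.157434+-0.157434+-0.067472=-0.0675
k=7 load: inc=-0.067472, refl=-0.067472·-1.000000=0.0675; V=0.000000+-0.067472+0.067472=0.0000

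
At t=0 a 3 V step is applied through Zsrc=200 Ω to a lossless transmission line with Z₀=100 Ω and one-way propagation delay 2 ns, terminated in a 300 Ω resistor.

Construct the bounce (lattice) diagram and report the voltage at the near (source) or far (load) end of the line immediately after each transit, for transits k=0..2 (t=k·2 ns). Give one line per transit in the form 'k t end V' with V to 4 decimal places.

0 0 source 1.0000
1 2 load 1.5000
2 4 source 1.6667

Γ_L=0.500000, Γ_S=0.333333; launch V₁=3·100/300=1.000000
k=0 src: V=1.0000
k=1 load: inc=1.000000, refl=1.000000·0.500000=0.5000; V=0.000000+1.000000+0.500000=1.5000
k=2 src: inc=0.500000, refl=0.500000·0.333333=0.1667; V=1.000000+0.500000+0.166667=1.6667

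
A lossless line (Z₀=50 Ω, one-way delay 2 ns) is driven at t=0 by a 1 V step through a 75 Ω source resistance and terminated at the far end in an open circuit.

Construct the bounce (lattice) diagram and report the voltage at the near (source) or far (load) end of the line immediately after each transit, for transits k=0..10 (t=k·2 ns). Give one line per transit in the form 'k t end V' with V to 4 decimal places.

Γ_L=1.000000, Γ_S=0.200000; launch V₁=1·50/125=0.400000
k=0 src: V=0.4000
k=1 load: inc=0.400000, refl=0.400000·1.000000=0.4000; V=0.000000+0.400000+0.400000=0.8000
k=2 src: inc=0.400000, refl=0.400000·0.200000=0.0800; V=0.400000+0.400000+0.080000=0.8800
k=3 load: inc=0.080000, refl=0.080000·1.000000=0.0800; V=0.800000+0.080000+0.080000=0.9600
k=4 src: inc=0.080000, refl=0.080000·0.200000=0.0160; V=0.880000+0.080000+0.016000=0.9760
k=5 load: inc=0.016000, refl=0.016000·1.000000=0.0160; V=0.960000+0.016000+0.016000=0.9920
k=6 src: inc=0.016000, refl=0.016000·0.200000=0.0032; V=0.976000+0.016000+0.003200=0.9952
k=7 load: inc=0.003200, refl=0.003200·1.000000=0.0032; V=0.992000+0.003200+0.003200=0.9984
k=8 src: inc=0.003200, refl=0.003200·0.200000=0.0006; V=0.995200+0.003200+0.000640=0.9990
k=9 load: inc=0.000640, refl=0.000640·1.000000=0.0006; V=0.998400+0.000640+0.000640=0.9997
k=10 src: inc=0.000640, refl=0.000640·0.200000=0.0001; V=0.999040+0.000640+0.000128=0.9998

0 0 source 0.4000
1 2 load 0.8000
2 4 source 0.8800
3 6 load 0.9600
4 8 source 0.9760
5 10 load 0.9920
6 12 source 0.9952
7 14 load 0.9984
8 16 source 0.9990
9 18 load 0.9997
10 20 source 0.9998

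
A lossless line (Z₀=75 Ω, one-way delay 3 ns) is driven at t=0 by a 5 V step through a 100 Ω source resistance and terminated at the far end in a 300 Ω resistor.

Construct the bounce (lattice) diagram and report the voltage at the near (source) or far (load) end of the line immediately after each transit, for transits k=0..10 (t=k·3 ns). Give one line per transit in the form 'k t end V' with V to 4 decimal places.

0 0 source 2.1429
1 3 load 3.4286
2 6 source 3.6122
3 9 load 3.7224
4 12 source 3.7382
5 15 load 3.7476
6 18 source 3.7490
7 21 load 3.7498
8 24 source 3.7499
9 27 load 3.7500
10 30 source 3.7500

Γ_L=0.600000, Γ_S=0.142857; launch V₁=5·75/175=2.142857
k=0 src: V=2.1429
k=1 load: inc=2.142857, refl=2.142857·0.600000=1.2857; V=0.000000+2.142857+1.285714=3.4286
k=2 src: inc=1.285714, refl=1.285714·0.142857=0.1837; V=2.142857+1.285714+0.183673=3.6122
k=3 load: inc=0.183673, refl=0.183673·0.600000=0.1102; V=3.428571+0.183673+0.110204=3.7224
k=4 src: inc=0.110204, refl=0.110204·0.142857=0.0157; V=3.612245+0.110204+0.015743=3.7382
k=5 load: inc=0.015743, refl=0.015743·0.600000=0.0094; V=3.722449+0.015743+0.009446=3.7476
k=6 src: inc=0.009446, refl=0.009446·0.142857=0.0013; V=3.738192+0.009446+0.001349=3.7490
k=7 load: inc=0.001349, refl=0.001349·0.600000=0.0008; V=3.747638+0.001349+0.000810=3.7498
k=8 src: inc=0.000810, refl=0.000810·0.142857=0.0001; V=3.748988+0.000810+0.000116=3.7499
k=9 load: inc=0.000116, refl=0.000116·0.600000=0.0001; V=3.749798+0.000116+0.000069=3.7500
k=10 src: inc=0.000069, refl=0.000069·0.142857=0.0000; V=3.749913+0.000069+0.000010=3.7500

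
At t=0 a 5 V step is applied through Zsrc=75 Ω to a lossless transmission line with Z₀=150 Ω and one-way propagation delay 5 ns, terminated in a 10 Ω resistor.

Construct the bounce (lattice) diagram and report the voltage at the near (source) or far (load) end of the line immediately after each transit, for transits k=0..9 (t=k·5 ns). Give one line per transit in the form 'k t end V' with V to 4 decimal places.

0 0 source 3.3333
1 5 load 0.4167
2 10 source 1.3889
3 15 load 0.5382
4 20 source 0.8218
5 25 load 0.5736
6 30 source 0.6563
7 35 load 0.5840
8 40 source 0.6081
9 45 load 0.5870

Γ_L=-0.875000, Γ_S=-0.333333; launch V₁=5·150/225=3.333333
k=0 src: V=3.3333
k=1 load: inc=3.333333, refl=3.333333·-0.875000=-2.9167; V=0.000000+3.333333+-2.916667=0.4167
k=2 src: inc=-2.916667, refl=-2.916667·-0.333333=0.9722; V=3.333333+-2.916667+0.972222=1.3889
k=3 load: inc=0.972222, refl=0.972222·-0.875000=-0.8507; V=0.416667+0.972222+-0.850694=0.5382
k=4 src: inc=-0.850694, refl=-0.850694·-0.333333=0.2836; V=1.388889+-0.850694+0.283565=0.8218
k=5 load: inc=0.283565, refl=0.283565·-0.875000=-0.2481; V=0.538194+0.283565+-0.248119=0.5736
k=6 src: inc=-0.248119, refl=-0.248119·-0.333333=0.0827; V=0.821759+-0.248119+0.082706=0.6563
k=7 load: inc=0.082706, refl=0.082706·-0.875000=-0.0724; V=0.573640+0.082706+-0.072368=0.5840
k=8 src: inc=-0.072368, refl=-0.072368·-0.333333=0.0241; V=0.656346+-0.072368+0.024123=0.6081
k=9 load: inc=0.024123, refl=0.024123·-0.875000=-0.0211; V=0.583978+0.024123+-0.021107=0.5870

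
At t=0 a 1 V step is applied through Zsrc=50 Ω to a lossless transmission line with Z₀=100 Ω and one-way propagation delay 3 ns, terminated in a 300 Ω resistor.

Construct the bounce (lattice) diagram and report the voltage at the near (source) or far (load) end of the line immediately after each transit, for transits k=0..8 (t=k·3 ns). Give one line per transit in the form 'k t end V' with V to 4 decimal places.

0 0 source 0.6667
1 3 load 1.0000
2 6 source 0.8889
3 9 load 0.8333
4 12 source 0.8519
5 15 load 0.8611
6 18 source 0.8580
7 21 load 0.8565
8 24 source 0.8570

Γ_L=0.500000, Γ_S=-0.333333; launch V₁=1·100/150=0.666667
k=0 src: V=0.6667
k=1 load: inc=0.666667, refl=0.666667·0.500000=0.3333; V=0.000000+0.666667+0.333333=1.0000
k=2 src: inc=0.333333, refl=0.333333·-0.333333=-0.1111; V=0.666667+0.333333+-0.111111=0.8889
k=3 load: inc=-0.111111, refl=-0.111111·0.500000=-0.0556; V=1.000000+-0.111111+-0.055556=0.8333
k=4 src: inc=-0.055556, refl=-0.055556·-0.333333=0.0185; V=0.888889+-0.055556+0.018519=0.8519
k=5 load: inc=0.018519, refl=0.018519·0.500000=0.0093; V=0.833333+0.018519+0.009259=0.8611
k=6 src: inc=0.009259, refl=0.009259·-0.333333=-0.0031; V=0.851852+0.009259+-0.003086=0.8580
k=7 load: inc=-0.003086, refl=-0.003086·0.500000=-0.0015; V=0.861111+-0.003086+-0.001543=0.8565
k=8 src: inc=-0.001543, refl=-0.001543·-0.333333=0.0005; V=0.858025+-0.001543+0.000514=0.8570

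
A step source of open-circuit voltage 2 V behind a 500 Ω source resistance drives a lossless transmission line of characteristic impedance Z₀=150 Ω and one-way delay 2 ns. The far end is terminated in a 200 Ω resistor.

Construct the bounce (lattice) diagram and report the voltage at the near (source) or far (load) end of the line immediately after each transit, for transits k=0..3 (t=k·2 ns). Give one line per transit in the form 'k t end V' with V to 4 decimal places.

0 0 source 0.4615
1 2 load 0.5275
2 4 source 0.5630
3 6 load 0.5680

Γ_L=0.142857, Γ_S=0.538462; launch V₁=2·150/650=0.461538
k=0 src: V=0.4615
k=1 load: inc=0.461538, refl=0.461538·0.142857=0.0659; V=0.000000+0.461538+0.065934=0.5275
k=2 src: inc=0.065934, refl=0.065934·0.538462=0.0355; V=0.461538+0.065934+0.035503=0.5630
k=3 load: inc=0.035503, refl=0.035503·0.142857=0.0051; V=0.527473+0.035503+0.005072=0.5680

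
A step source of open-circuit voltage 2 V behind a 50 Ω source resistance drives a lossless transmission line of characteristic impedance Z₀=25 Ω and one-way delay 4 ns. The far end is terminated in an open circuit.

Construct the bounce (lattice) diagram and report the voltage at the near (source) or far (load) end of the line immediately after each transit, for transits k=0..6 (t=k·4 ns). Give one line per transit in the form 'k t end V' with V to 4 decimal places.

Γ_L=1.000000, Γ_S=0.333333; launch V₁=2·25/75=0.666667
k=0 src: V=0.6667
k=1 load: inc=0.666667, refl=0.666667·1.000000=0.6667; V=0.000000+0.666667+0.666667=1.3333
k=2 src: inc=0.666667, refl=0.666667·0.333333=0.2222; V=0.666667+0.666667+0.222222=1.5556
k=3 load: inc=0.222222, refl=0.222222·1.000000=0.2222; V=1.333333+0.222222+0.222222=1.7778
k=4 src: inc=0.222222, refl=0.222222·0.333333=0.0741; V=1.555556+0.222222+0.074074=1.8519
k=5 load: inc=0.074074, refl=0.074074·1.000000=0.0741; V=1.777778+0.074074+0.074074=1.9259
k=6 src: inc=0.074074, refl=0.074074·0.333333=0.0247; V=1.851852+0.074074+0.024691=1.9506

0 0 source 0.6667
1 4 load 1.3333
2 8 source 1.5556
3 12 load 1.7778
4 16 source 1.8519
5 20 load 1.9259
6 24 source 1.9506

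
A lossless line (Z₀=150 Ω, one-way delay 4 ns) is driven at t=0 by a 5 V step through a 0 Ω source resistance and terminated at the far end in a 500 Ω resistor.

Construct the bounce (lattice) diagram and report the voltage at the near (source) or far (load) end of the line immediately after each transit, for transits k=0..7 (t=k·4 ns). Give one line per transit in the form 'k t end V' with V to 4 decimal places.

Γ_L=0.538462, Γ_S=-1.000000; launch V₁=5·150/150=5.000000
k=0 src: V=5.0000
k=1 load: inc=5.000000, refl=5.000000·0.538462=2.6923; V=0.000000+5.000000+2.692308=7.6923
k=2 src: inc=2.692308, refl=2.692308·-1.000000=-2.6923; V=5.000000+2.692308+-2.692308=5.0000
k=3 load: inc=-2.692308, refl=-2.692308·0.538462=-1.4497; V=7.692308+-2.692308+-1.449704=3.5503
k=4 src: inc=-1.449704, refl=-1.449704·-1.000000=1.4497; V=5.000000+-1.449704+1.449704=5.0000
k=5 load: inc=1.449704, refl=1.449704·0.538462=0.7806; V=3.550296+1.449704+0.780610=5.7806
k=6 src: inc=0.780610, refl=0.780610·-1.000000=-0.7806; V=5.000000+0.780610+-0.780610=5.0000
k=7 load: inc=-0.780610, refl=-0.780610·0.538462=-0.4203; V=5.780610+-0.780610+-0.420328=4.5797

0 0 source 5.0000
1 4 load 7.6923
2 8 source 5.0000
3 12 load 3.5503
4 16 source 5.0000
5 20 load 5.7806
6 24 source 5.0000
7 28 load 4.5797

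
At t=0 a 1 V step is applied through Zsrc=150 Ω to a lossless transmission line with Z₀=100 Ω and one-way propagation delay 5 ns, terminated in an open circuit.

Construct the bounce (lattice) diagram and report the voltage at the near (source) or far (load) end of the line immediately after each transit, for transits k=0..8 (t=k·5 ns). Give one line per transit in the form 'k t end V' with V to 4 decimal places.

0 0 source 0.4000
1 5 load 0.8000
2 10 source 0.8800
3 15 load 0.9600
4 20 source 0.9760
5 25 load 0.9920
6 30 source 0.9952
7 35 load 0.9984
8 40 source 0.9990

Γ_L=1.000000, Γ_S=0.200000; launch V₁=1·100/250=0.400000
k=0 src: V=0.4000
k=1 load: inc=0.400000, refl=0.400000·1.000000=0.4000; V=0.000000+0.400000+0.400000=0.8000
k=2 src: inc=0.400000, refl=0.400000·0.200000=0.0800; V=0.400000+0.400000+0.080000=0.8800
k=3 load: inc=0.080000, refl=0.080000·1.000000=0.0800; V=0.800000+0.080000+0.080000=0.9600
k=4 src: inc=0.080000, refl=0.080000·0.200000=0.0160; V=0.880000+0.080000+0.016000=0.9760
k=5 load: inc=0.016000, refl=0.016000·1.000000=0.0160; V=0.960000+0.016000+0.016000=0.9920
k=6 src: inc=0.016000, refl=0.016000·0.200000=0.0032; V=0.976000+0.016000+0.003200=0.9952
k=7 load: inc=0.003200, refl=0.003200·1.000000=0.0032; V=0.992000+0.003200+0.003200=0.9984
k=8 src: inc=0.003200, refl=0.003200·0.200000=0.0006; V=0.995200+0.003200+0.000640=0.9990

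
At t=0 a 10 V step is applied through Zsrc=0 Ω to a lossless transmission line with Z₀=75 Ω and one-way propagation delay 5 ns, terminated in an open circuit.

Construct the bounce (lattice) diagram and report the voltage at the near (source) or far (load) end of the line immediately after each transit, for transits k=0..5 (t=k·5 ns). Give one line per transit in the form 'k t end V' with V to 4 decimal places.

0 0 source 10.0000
1 5 load 20.0000
2 10 source 10.0000
3 15 load 0.0000
4 20 source 10.0000
5 25 load 20.0000

Γ_L=1.000000, Γ_S=-1.000000; launch V₁=10·75/75=10.000000
k=0 src: V=10.0000
k=1 load: inc=10.000000, refl=10.000000·1.000000=10.0000; V=0.000000+10.000000+10.000000=20.0000
k=2 src: inc=10.000000, refl=10.000000·-1.000000=-10.0000; V=10.000000+10.000000+-10.000000=10.0000
k=3 load: inc=-10.000000, refl=-10.000000·1.000000=-10.0000; V=20.000000+-10.000000+-10.000000=0.0000
k=4 src: inc=-10.000000, refl=-10.000000·-1.000000=10.0000; V=10.000000+-10.000000+10.000000=10.0000
k=5 load: inc=10.000000, refl=10.000000·1.000000=10.0000; V=0.000000+10.000000+10.000000=20.0000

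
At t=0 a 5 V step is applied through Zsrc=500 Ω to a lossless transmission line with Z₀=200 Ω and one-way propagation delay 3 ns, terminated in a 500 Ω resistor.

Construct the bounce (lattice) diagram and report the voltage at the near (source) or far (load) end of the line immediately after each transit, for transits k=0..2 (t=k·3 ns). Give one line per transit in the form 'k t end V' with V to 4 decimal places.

0 0 source 1.4286
1 3 load 2.0408
2 6 source 2.3032

Γ_L=0.428571, Γ_S=0.428571; launch V₁=5·200/700=1.428571
k=0 src: V=1.4286
k=1 load: inc=1.428571, refl=1.428571·0.428571=0.6122; V=0.000000+1.428571+0.612245=2.0408
k=2 src: inc=0.612245, refl=0.612245·0.428571=0.2624; V=1.428571+0.612245+0.262391=2.3032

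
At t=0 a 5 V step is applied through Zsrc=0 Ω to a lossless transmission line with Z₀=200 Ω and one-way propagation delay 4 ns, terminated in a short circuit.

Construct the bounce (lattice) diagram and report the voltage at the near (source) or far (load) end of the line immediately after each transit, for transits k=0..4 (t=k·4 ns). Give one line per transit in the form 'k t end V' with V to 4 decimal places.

Γ_L=-1.000000, Γ_S=-1.000000; launch V₁=5·200/200=5.000000
k=0 src: V=5.0000
k=1 load: inc=5.000000, refl=5.000000·-1.000000=-5.0000; V=0.000000+5.000000+-5.000000=0.0000
k=2 src: inc=-5.000000, refl=-5.000000·-1.000000=5.0000; V=5.000000+-5.000000+5.000000=5.0000
k=3 load: inc=5.000000, refl=5.000000·-1.000000=-5.0000; V=0.000000+5.000000+-5.000000=0.0000
k=4 src: inc=-5.000000, refl=-5.000000·-1.000000=5.0000; V=5.000000+-5.000000+5.000000=5.0000

0 0 source 5.0000
1 4 load 0.0000
2 8 source 5.0000
3 12 load 0.0000
4 16 source 5.0000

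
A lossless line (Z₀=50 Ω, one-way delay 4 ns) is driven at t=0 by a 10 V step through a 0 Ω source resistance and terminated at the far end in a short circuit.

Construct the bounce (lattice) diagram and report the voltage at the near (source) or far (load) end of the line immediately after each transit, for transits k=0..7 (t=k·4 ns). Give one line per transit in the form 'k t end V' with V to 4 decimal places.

0 0 source 10.0000
1 4 load 0.0000
2 8 source 10.0000
3 12 load 0.0000
4 16 source 10.0000
5 20 load 0.0000
6 24 source 10.0000
7 28 load 0.0000

Γ_L=-1.000000, Γ_S=-1.000000; launch V₁=10·50/50=10.000000
k=0 src: V=10.0000
k=1 load: inc=10.000000, refl=10.000000·-1.000000=-10.0000; V=0.000000+10.000000+-10.000000=0.0000
k=2 src: inc=-10.000000, refl=-10.000000·-1.000000=10.0000; V=10.000000+-10.000000+10.000000=10.0000
k=3 load: inc=10.000000, refl=10.000000·-1.000000=-10.0000; V=0.000000+10.000000+-10.000000=0.0000
k=4 src: inc=-10.000000, refl=-10.000000·-1.000000=10.0000; V=10.000000+-10.000000+10.000000=10.0000
k=5 load: inc=10.000000, refl=10.000000·-1.000000=-10.0000; V=0.000000+10.000000+-10.000000=0.0000
k=6 src: inc=-10.000000, refl=-10.000000·-1.000000=10.0000; V=10.000000+-10.000000+10.000000=10.0000
k=7 load: inc=10.000000, refl=10.000000·-1.000000=-10.0000; V=0.000000+10.000000+-10.000000=0.0000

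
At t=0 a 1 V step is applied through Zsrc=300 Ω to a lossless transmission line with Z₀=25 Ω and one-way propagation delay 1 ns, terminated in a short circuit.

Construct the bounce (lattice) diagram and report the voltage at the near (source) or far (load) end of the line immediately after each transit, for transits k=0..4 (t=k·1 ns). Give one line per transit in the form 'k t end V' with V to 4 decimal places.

0 0 source 0.0769
1 1 load 0.0000
2 2 source -0.0651
3 3 load 0.0000
4 4 source 0.0551

Γ_L=-1.000000, Γ_S=0.846154; launch V₁=1·25/325=0.076923
k=0 src: V=0.0769
k=1 load: inc=0.076923, refl=0.076923·-1.000000=-0.0769; V=0.000000+0.076923+-0.076923=0.0000
k=2 src: inc=-0.076923, refl=-0.076923·0.846154=-0.0651; V=0.076923+-0.076923+-0.065089=-0.0651
k=3 load: inc=-0.065089, refl=-0.065089·-1.000000=0.0651; V=0.000000+-0.065089+0.065089=0.0000
k=4 src: inc=0.065089, refl=0.065089·0.846154=0.0551; V=-0.065089+0.065089+0.055075=0.0551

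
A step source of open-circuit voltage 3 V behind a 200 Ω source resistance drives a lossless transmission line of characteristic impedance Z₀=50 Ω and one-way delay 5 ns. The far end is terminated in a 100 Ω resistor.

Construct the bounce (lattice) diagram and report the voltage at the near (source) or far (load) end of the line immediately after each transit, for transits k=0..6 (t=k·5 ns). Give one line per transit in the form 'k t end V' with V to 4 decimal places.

Γ_L=0.333333, Γ_S=0.600000; launch V₁=3·50/250=0.600000
k=0 src: V=0.6000
k=1 load: inc=0.600000, refl=0.600000·0.333333=0.2000; V=0.000000+0.600000+0.200000=0.8000
k=2 src: inc=0.200000, refl=0.200000·0.600000=0.1200; V=0.600000+0.200000+0.120000=0.9200
k=3 load: inc=0.120000, refl=0.120000·0.333333=0.0400; V=0.800000+0.120000+0.040000=0.9600
k=4 src: inc=0.040000, refl=0.040000·0.600000=0.0240; V=0.920000+0.040000+0.024000=0.9840
k=5 load: inc=0.024000, refl=0.024000·0.333333=0.0080; V=0.960000+0.024000+0.008000=0.9920
k=6 src: inc=0.008000, refl=0.008000·0.600000=0.0048; V=0.984000+0.008000+0.004800=0.9968

0 0 source 0.6000
1 5 load 0.8000
2 10 source 0.9200
3 15 load 0.9600
4 20 source 0.9840
5 25 load 0.9920
6 30 source 0.9968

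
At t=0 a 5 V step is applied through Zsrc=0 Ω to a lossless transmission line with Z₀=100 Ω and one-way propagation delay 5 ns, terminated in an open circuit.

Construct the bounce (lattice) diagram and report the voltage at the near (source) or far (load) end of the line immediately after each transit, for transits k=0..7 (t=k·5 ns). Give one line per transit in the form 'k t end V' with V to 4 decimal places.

0 0 source 5.0000
1 5 load 10.0000
2 10 source 5.0000
3 15 load 0.0000
4 20 source 5.0000
5 25 load 10.0000
6 30 source 5.0000
7 35 load 0.0000

Γ_L=1.000000, Γ_S=-1.000000; launch V₁=5·100/100=5.000000
k=0 src: V=5.0000
k=1 load: inc=5.000000, refl=5.000000·1.000000=5.0000; V=0.000000+5.000000+5.000000=10.0000
k=2 src: inc=5.000000, refl=5.000000·-1.000000=-5.0000; V=5.000000+5.000000+-5.000000=5.0000
k=3 load: inc=-5.000000, refl=-5.000000·1.000000=-5.0000; V=10.000000+-5.000000+-5.000000=0.0000
k=4 src: inc=-5.000000, refl=-5.000000·-1.000000=5.0000; V=5.000000+-5.000000+5.000000=5.0000
k=5 load: inc=5.000000, refl=5.000000·1.000000=5.0000; V=0.000000+5.000000+5.000000=10.0000
k=6 src: inc=5.000000, refl=5.000000·-1.000000=-5.0000; V=5.000000+5.000000+-5.000000=5.0000
k=7 load: inc=-5.000000, refl=-5.000000·1.000000=-5.0000; V=10.000000+-5.000000+-5.000000=0.0000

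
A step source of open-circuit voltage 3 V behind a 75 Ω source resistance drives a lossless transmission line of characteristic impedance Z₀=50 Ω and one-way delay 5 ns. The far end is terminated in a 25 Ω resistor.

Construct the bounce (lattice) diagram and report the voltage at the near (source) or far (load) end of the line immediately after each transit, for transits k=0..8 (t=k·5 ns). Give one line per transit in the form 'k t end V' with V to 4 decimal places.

0 0 source 1.2000
1 5 load 0.8000
2 10 source 0.7200
3 15 load 0.7467
4 20 source 0.7520
5 25 load 0.7502
6 30 source 0.7499
7 35 load 0.7500
8 40 source 0.7500

Γ_L=-0.333333, Γ_S=0.200000; launch V₁=3·50/125=1.200000
k=0 src: V=1.2000
k=1 load: inc=1.200000, refl=1.200000·-0.333333=-0.4000; V=0.000000+1.200000+-0.400000=0.8000
k=2 src: inc=-0.400000, refl=-0.400000·0.200000=-0.0800; V=1.200000+-0.400000+-0.080000=0.7200
k=3 load: inc=-0.080000, refl=-0.080000·-0.333333=0.0267; V=0.800000+-0.080000+0.026667=0.7467
k=4 src: inc=0.026667, refl=0.026667·0.200000=0.0053; V=0.720000+0.026667+0.005333=0.7520
k=5 load: inc=0.005333, refl=0.005333·-0.333333=-0.0018; V=0.746667+0.005333+-0.001778=0.7502
k=6 src: inc=-0.001778, refl=-0.001778·0.200000=-0.0004; V=0.752000+-0.001778+-0.000356=0.7499
k=7 load: inc=-0.000356, refl=-0.000356·-0.333333=0.0001; V=0.750222+-0.000356+0.000119=0.7500
k=8 src: inc=0.000119, refl=0.000119·0.200000=0.0000; V=0.749867+0.000119+0.000024=0.7500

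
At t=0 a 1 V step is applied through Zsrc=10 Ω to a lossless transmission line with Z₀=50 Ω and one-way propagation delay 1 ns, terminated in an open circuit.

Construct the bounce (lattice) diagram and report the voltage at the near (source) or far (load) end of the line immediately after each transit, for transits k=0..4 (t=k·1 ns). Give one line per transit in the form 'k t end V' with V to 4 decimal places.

0 0 source 0.8333
1 1 load 1.6667
2 2 source 1.1111
3 3 load 0.5556
4 4 source 0.9259

Γ_L=1.000000, Γ_S=-0.666667; launch V₁=1·50/60=0.833333
k=0 src: V=0.8333
k=1 load: inc=0.833333, refl=0.833333·1.000000=0.8333; V=0.000000+0.833333+0.833333=1.6667
k=2 src: inc=0.833333, refl=0.833333·-0.666667=-0.5556; V=0.833333+0.833333+-0.555556=1.1111
k=3 load: inc=-0.555556, refl=-0.555556·1.000000=-0.5556; V=1.666667+-0.555556+-0.555556=0.5556
k=4 src: inc=-0.555556, refl=-0.555556·-0.666667=0.3704; V=1.111111+-0.555556+0.370370=0.9259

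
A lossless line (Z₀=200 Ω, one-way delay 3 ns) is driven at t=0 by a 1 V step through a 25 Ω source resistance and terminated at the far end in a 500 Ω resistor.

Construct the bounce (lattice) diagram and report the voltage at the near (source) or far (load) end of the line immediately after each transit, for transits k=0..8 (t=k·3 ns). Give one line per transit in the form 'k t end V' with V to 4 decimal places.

0 0 source 0.8889
1 3 load 1.2698
2 6 source 0.9735
3 9 load 0.8466
4 12 source 0.9453
5 15 load 0.9877
6 18 source 0.9547
7 21 load 0.9406
8 24 source 0.9516

Γ_L=0.428571, Γ_S=-0.777778; launch V₁=1·200/225=0.888889
k=0 src: V=0.8889
k=1 load: inc=0.888889, refl=0.888889·0.428571=0.3810; V=0.000000+0.888889+0.380952=1.2698
k=2 src: inc=0.380952, refl=0.380952·-0.777778=-0.2963; V=0.888889+0.380952+-0.296296=0.9735
k=3 load: inc=-0.296296, refl=-0.296296·0.428571=-0.1270; V=1.269841+-0.296296+-0.126984=0.8466
k=4 src: inc=-0.126984, refl=-0.126984·-0.777778=0.0988; V=0.973545+-0.126984+0.098765=0.9453
k=5 load: inc=0.098765, refl=0.098765·0.428571=0.0423; V=0.846561+0.098765+0.042328=0.9877
k=6 src: inc=0.042328, refl=0.042328·-0.777778=-0.0329; V=0.945326+0.042328+-0.032922=0.9547
k=7 load: inc=-0.032922, refl=-0.032922·0.428571=-0.0141; V=0.987654+-0.032922+-0.014109=0.9406
k=8 src: inc=-0.014109, refl=-0.014109·-0.777778=0.0110; V=0.954733+-0.014109+0.010974=0.9516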